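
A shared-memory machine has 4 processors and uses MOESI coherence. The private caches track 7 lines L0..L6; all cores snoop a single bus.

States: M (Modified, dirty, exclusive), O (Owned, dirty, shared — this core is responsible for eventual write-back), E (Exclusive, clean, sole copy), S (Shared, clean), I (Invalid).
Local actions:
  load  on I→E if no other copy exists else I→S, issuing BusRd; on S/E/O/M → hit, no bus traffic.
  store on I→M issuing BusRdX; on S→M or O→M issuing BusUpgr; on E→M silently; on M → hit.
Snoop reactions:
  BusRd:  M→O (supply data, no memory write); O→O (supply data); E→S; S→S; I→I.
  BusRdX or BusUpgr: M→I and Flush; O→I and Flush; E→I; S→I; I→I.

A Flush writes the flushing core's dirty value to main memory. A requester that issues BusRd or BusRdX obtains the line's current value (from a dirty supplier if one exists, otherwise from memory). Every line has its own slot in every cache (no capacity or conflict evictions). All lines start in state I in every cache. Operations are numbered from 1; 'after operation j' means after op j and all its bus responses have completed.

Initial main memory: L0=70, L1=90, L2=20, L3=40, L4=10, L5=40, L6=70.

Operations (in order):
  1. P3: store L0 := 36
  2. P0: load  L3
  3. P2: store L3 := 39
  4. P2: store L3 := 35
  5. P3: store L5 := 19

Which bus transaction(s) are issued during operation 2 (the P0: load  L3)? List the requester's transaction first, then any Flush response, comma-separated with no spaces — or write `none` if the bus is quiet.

  op1 P3: store L0 := 36 → I/I/I/M on L0; bus BusRdX; mem=70
  op2 P0: load  L3 → E/I/I/I on L3; bus BusRd; mem=40
  op3 P2: store L3 := 39 → I/I/M/I on L3; bus BusRdX; mem=40
  op4 P2: store L3 := 35 → I/I/M/I on L3; bus (none); mem=40
  op5 P3: store L5 := 19 → I/I/I/M on L5; bus BusRdX; mem=40

bus = BusRd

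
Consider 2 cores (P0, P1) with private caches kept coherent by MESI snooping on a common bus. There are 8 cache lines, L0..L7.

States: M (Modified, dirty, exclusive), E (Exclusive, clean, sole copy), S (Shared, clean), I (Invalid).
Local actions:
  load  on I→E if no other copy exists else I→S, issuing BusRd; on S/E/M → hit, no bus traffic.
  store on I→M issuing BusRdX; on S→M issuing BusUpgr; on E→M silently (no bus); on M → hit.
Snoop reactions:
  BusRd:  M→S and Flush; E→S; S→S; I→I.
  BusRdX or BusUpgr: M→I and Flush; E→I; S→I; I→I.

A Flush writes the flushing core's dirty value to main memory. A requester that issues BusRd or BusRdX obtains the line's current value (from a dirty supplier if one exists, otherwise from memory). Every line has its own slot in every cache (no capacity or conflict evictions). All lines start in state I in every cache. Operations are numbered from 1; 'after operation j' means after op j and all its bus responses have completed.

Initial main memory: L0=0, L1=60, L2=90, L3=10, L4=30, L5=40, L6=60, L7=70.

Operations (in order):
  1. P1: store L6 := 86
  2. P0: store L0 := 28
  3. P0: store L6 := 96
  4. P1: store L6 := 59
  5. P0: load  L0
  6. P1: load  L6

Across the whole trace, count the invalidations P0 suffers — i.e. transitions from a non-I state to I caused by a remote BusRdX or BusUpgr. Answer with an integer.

invalidations = 1

step 1: P1: store L6 := 86  ⟶  IM  (L6)  txn=BusRdX  M[L6]=60
step 2: P0: store L0 := 28  ⟶  MI  (L0)  txn=BusRdX  M[L0]=0
step 3: P0: store L6 := 96  ⟶  MI  (L6)  txn=BusRdX+Flush  M[L6]=86
step 4: P1: store L6 := 59  ⟶  IM  (L6)  txn=BusRdX+Flush  M[L6]=96
step 5: P0: load  L0  ⟶  MI  (L0)  txn=∅  M[L0]=0
step 6: P1: load  L6  ⟶  IM  (L6)  txn=∅  M[L6]=96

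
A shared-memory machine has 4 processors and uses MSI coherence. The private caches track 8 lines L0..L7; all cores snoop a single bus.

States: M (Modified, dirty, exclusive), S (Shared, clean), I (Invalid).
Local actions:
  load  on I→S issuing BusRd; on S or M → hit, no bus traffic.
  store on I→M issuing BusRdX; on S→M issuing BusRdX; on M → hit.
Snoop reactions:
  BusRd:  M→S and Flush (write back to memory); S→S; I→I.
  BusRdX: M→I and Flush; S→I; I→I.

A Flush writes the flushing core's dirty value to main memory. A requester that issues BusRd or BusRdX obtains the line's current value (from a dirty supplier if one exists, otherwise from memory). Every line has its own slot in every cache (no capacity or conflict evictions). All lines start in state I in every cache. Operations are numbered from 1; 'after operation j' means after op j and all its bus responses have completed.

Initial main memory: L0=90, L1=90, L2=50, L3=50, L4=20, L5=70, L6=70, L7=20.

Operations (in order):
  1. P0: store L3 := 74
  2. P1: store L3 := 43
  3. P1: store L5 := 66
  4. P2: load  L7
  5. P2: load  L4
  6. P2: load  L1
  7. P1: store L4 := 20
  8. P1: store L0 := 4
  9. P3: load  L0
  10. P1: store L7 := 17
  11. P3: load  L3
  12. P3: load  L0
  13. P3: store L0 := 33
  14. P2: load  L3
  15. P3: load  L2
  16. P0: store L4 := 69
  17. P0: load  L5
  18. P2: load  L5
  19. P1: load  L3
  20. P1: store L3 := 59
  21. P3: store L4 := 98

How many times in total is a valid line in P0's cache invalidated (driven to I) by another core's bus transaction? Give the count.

  op1 P0: store L3 := 74 → M/I/I/I on L3; bus BusRdX; mem=50
  op2 P1: store L3 := 43 → I/M/I/I on L3; bus BusRdX Flush; mem=74
  op3 P1: store L5 := 66 → I/M/I/I on L5; bus BusRdX; mem=70
  op4 P2: load  L7 → I/I/S/I on L7; bus BusRd; mem=20
  op5 P2: load  L4 → I/I/S/I on L4; bus BusRd; mem=20
  op6 P2: load  L1 → I/I/S/I on L1; bus BusRd; mem=90
  op7 P1: store L4 := 20 → I/M/I/I on L4; bus BusRdX; mem=20
  op8 P1: store L0 := 4 → I/M/I/I on L0; bus BusRdX; mem=90
  op9 P3: load  L0 → I/S/I/S on L0; bus BusRd Flush; mem=4
  op10 P1: store L7 := 17 → I/M/I/I on L7; bus BusRdX; mem=20
  op11 P3: load  L3 → I/S/I/S on L3; bus BusRd Flush; mem=43
  op12 P3: load  L0 → I/S/I/S on L0; bus (none); mem=4
  op13 P3: store L0 := 33 → I/I/I/M on L0; bus BusRdX; mem=4
  op14 P2: load  L3 → I/S/S/S on L3; bus BusRd; mem=43
  op15 P3: load  L2 → I/I/I/S on L2; bus BusRd; mem=50
  op16 P0: store L4 := 69 → M/I/I/I on L4; bus BusRdX Flush; mem=20
  op17 P0: load  L5 → S/S/I/I on L5; bus BusRd Flush; mem=66
  op18 P2: load  L5 → S/S/S/I on L5; bus BusRd; mem=66
  op19 P1: load  L3 → I/S/S/S on L3; bus (none); mem=43
  op20 P1: store L3 := 59 → I/M/I/I on L3; bus BusRdX; mem=43
  op21 P3: store L4 := 98 → I/I/I/M on L4; bus BusRdX Flush; mem=69

invalidations = 2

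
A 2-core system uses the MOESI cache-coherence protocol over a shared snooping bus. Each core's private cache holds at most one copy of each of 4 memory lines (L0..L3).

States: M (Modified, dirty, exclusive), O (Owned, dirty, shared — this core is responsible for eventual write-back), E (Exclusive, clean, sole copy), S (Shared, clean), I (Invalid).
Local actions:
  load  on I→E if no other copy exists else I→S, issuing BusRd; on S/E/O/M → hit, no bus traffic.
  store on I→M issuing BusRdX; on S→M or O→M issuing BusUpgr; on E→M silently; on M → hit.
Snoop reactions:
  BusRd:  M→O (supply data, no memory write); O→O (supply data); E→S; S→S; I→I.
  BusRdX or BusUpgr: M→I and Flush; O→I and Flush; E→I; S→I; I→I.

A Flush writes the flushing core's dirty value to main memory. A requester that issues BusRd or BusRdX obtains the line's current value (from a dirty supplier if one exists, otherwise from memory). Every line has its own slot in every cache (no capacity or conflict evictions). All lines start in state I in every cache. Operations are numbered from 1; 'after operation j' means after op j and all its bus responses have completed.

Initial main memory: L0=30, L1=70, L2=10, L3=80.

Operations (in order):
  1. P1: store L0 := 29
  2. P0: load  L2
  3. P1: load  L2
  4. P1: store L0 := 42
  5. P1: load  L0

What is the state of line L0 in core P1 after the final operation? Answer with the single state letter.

state = M

  op1 P1: store L0 := 29 → I/M on L0; bus BusRdX; mem=30
  op2 P0: load  L2 → E/I on L2; bus BusRd; mem=10
  op3 P1: load  L2 → S/S on L2; bus BusRd; mem=10
  op4 P1: store L0 := 42 → I/M on L0; bus (none); mem=30
  op5 P1: load  L0 → I/M on L0; bus (none); mem=30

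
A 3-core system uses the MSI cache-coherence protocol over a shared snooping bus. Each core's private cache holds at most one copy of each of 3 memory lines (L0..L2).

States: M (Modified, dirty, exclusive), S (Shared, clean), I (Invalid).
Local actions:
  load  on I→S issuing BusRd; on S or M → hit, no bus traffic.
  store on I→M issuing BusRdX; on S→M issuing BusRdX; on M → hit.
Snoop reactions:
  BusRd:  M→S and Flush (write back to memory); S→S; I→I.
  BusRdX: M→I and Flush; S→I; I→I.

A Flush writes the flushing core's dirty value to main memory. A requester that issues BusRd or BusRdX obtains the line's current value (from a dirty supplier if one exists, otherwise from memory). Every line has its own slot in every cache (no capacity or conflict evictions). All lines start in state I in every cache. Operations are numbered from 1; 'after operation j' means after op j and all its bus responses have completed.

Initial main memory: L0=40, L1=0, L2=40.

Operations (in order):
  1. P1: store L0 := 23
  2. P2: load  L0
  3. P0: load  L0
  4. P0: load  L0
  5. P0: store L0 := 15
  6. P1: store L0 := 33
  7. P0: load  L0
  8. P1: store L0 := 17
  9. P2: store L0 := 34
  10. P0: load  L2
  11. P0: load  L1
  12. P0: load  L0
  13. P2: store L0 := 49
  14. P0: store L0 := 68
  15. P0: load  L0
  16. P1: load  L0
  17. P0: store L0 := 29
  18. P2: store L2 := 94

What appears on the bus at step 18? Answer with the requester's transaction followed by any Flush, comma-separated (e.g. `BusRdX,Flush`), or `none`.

step 1: P1: store L0 := 23  ⟶  IMI  (L0)  txn=BusRdX  M[L0]=40
step 2: P2: load  L0  ⟶  ISS  (L0)  txn=BusRd+Flush  M[L0]=23
step 3: P0: load  L0  ⟶  SSS  (L0)  txn=BusRd  M[L0]=23
step 4: P0: load  L0  ⟶  SSS  (L0)  txn=∅  M[L0]=23
step 5: P0: store L0 := 15  ⟶  MII  (L0)  txn=BusRdX  M[L0]=23
step 6: P1: store L0 := 33  ⟶  IMI  (L0)  txn=BusRdX+Flush  M[L0]=15
step 7: P0: load  L0  ⟶  SSI  (L0)  txn=BusRd+Flush  M[L0]=33
step 8: P1: store L0 := 17  ⟶  IMI  (L0)  txn=BusRdX  M[L0]=33
step 9: P2: store L0 := 34  ⟶  IIM  (L0)  txn=BusRdX+Flush  M[L0]=17
step 10: P0: load  L2  ⟶  SII  (L2)  txn=BusRd  M[L2]=40
step 11: P0: load  L1  ⟶  SII  (L1)  txn=BusRd  M[L1]=0
step 12: P0: load  L0  ⟶  SIS  (L0)  txn=BusRd+Flush  M[L0]=34
step 13: P2: store L0 := 49  ⟶  IIM  (L0)  txn=BusRdX  M[L0]=34
step 14: P0: store L0 := 68  ⟶  MII  (L0)  txn=BusRdX+Flush  M[L0]=49
step 15: P0: load  L0  ⟶  MII  (L0)  txn=∅  M[L0]=49
step 16: P1: load  L0  ⟶  SSI  (L0)  txn=BusRd+Flush  M[L0]=68
step 17: P0: store L0 := 29  ⟶  MII  (L0)  txn=BusRdX  M[L0]=68
step 18: P2: store L2 := 94  ⟶  IIM  (L2)  txn=BusRdX  M[L2]=40

bus = BusRdX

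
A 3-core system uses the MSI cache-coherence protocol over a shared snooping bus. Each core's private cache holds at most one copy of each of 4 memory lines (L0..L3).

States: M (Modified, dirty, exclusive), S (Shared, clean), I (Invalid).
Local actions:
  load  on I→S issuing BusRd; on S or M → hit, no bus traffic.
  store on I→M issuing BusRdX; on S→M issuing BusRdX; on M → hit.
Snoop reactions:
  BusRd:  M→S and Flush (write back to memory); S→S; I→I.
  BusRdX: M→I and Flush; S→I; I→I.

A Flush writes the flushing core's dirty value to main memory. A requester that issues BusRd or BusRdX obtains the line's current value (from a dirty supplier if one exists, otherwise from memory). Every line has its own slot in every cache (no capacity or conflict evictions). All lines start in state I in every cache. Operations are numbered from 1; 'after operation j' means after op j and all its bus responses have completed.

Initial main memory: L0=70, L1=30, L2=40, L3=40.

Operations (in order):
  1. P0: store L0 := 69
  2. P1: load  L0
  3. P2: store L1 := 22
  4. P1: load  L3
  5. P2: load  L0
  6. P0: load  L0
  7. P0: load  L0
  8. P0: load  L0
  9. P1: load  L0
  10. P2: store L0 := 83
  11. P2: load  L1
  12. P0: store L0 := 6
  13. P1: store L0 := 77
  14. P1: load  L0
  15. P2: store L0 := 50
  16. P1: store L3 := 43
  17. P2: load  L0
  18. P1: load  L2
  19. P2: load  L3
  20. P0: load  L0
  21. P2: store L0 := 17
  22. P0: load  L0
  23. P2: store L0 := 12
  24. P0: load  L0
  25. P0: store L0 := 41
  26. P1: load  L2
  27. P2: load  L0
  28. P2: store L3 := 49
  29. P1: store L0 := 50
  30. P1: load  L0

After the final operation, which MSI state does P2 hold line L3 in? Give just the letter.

state = M

  op1 P0: store L0 := 69 → M/I/I on L0; bus BusRdX; mem=70
  op2 P1: load  L0 → S/S/I on L0; bus BusRd Flush; mem=69
  op3 P2: store L1 := 22 → I/I/M on L1; bus BusRdX; mem=30
  op4 P1: load  L3 → I/S/I on L3; bus BusRd; mem=40
  op5 P2: load  L0 → S/S/S on L0; bus BusRd; mem=69
  op6 P0: load  L0 → S/S/S on L0; bus (none); mem=69
  op7 P0: load  L0 → S/S/S on L0; bus (none); mem=69
  op8 P0: load  L0 → S/S/S on L0; bus (none); mem=69
  op9 P1: load  L0 → S/S/S on L0; bus (none); mem=69
  op10 P2: store L0 := 83 → I/I/M on L0; bus BusRdX; mem=69
  op11 P2: load  L1 → I/I/M on L1; bus (none); mem=30
  op12 P0: store L0 := 6 → M/I/I on L0; bus BusRdX Flush; mem=83
  op13 P1: store L0 := 77 → I/M/I on L0; bus BusRdX Flush; mem=6
  op14 P1: load  L0 → I/M/I on L0; bus (none); mem=6
  op15 P2: store L0 := 50 → I/I/M on L0; bus BusRdX Flush; mem=77
  op16 P1: store L3 := 43 → I/M/I on L3; bus BusRdX; mem=40
  op17 P2: load  L0 → I/I/M on L0; bus (none); mem=77
  op18 P1: load  L2 → I/S/I on L2; bus BusRd; mem=40
  op19 P2: load  L3 → I/S/S on L3; bus BusRd Flush; mem=43
  op20 P0: load  L0 → S/I/S on L0; bus BusRd Flush; mem=50
  op21 P2: store L0 := 17 → I/I/M on L0; bus BusRdX; mem=50
  op22 P0: load  L0 → S/I/S on L0; bus BusRd Flush; mem=17
  op23 P2: store L0 := 12 → I/I/M on L0; bus BusRdX; mem=17
  op24 P0: load  L0 → S/I/S on L0; bus BusRd Flush; mem=12
  op25 P0: store L0 := 41 → M/I/I on L0; bus BusRdX; mem=12
  op26 P1: load  L2 → I/S/I on L2; bus (none); mem=40
  op27 P2: load  L0 → S/I/S on L0; bus BusRd Flush; mem=41
  op28 P2: store L3 := 49 → I/I/M on L3; bus BusRdX; mem=43
  op29 P1: store L0 := 50 → I/M/I on L0; bus BusRdX; mem=41
  op30 P1: load  L0 → I/M/I on L0; bus (none); mem=41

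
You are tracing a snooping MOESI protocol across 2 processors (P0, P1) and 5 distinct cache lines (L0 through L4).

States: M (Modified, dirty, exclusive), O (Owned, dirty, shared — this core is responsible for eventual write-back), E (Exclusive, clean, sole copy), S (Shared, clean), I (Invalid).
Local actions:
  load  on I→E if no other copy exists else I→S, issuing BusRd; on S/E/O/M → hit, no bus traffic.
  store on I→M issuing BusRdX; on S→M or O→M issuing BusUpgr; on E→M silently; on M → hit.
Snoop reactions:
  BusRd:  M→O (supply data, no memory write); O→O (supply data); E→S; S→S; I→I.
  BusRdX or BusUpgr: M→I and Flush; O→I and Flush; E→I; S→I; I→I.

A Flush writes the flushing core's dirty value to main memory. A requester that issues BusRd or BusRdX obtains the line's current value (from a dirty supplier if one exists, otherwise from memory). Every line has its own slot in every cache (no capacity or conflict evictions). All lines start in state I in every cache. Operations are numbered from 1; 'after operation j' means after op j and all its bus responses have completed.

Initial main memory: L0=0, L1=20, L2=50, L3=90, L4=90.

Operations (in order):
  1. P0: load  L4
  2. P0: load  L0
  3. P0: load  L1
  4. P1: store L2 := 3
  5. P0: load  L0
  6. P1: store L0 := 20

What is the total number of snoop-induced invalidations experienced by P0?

[1] P0: load  L4 | P0:E(90), P1:I | bus: BusRd
[2] P0: load  L0 | P0:E(0), P1:I | bus: BusRd
[3] P0: load  L1 | P0:E(20), P1:I | bus: BusRd
[4] P1: store L2 := 3 | P0:I, P1:M(3) | bus: BusRdX
[5] P0: load  L0 | P0:E(0), P1:I | bus: none
[6] P1: store L0 := 20 | P0:I, P1:M(20) | bus: BusRdX

invalidations = 1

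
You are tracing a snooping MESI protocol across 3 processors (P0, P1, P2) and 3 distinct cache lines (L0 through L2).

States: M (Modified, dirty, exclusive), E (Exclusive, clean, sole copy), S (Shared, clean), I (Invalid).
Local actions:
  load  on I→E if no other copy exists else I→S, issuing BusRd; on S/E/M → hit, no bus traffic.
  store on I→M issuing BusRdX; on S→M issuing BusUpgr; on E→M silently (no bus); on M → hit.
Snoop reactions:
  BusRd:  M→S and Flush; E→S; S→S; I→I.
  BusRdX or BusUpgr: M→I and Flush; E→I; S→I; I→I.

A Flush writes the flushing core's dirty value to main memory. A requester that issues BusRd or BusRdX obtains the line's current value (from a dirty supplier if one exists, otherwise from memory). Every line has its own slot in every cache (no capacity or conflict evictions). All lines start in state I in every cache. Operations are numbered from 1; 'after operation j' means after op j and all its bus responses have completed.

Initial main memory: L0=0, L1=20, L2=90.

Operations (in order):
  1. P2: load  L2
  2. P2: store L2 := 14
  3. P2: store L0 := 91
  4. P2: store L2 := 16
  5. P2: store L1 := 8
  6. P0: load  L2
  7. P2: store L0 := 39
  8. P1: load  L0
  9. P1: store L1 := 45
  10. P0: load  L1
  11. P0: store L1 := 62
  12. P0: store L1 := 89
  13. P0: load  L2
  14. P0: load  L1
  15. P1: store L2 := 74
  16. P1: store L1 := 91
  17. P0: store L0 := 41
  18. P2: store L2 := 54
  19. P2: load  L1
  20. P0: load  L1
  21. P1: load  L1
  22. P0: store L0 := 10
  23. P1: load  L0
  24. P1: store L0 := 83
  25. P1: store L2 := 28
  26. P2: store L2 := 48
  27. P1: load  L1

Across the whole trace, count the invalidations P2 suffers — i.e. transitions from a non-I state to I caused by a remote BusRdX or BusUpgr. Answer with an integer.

invalidations = 4

1. P2: load  L2  bus=[BusRd]  L2: P0=I P1=I P2=E  mem[L2]=90
2. P2: store L2 := 14  bus=[-]  L2: P0=I P1=I P2=M  mem[L2]=90
3. P2: store L0 := 91  bus=[BusRdX]  L0: P0=I P1=I P2=M  mem[L0]=0
4. P2: store L2 := 16  bus=[-]  L2: P0=I P1=I P2=M  mem[L2]=90
5. P2: store L1 := 8  bus=[BusRdX]  L1: P0=I P1=I P2=M  mem[L1]=20
6. P0: load  L2  bus=[BusRd,Flush]  L2: P0=S P1=I P2=S  mem[L2]=16
7. P2: store L0 := 39  bus=[-]  L0: P0=I P1=I P2=M  mem[L0]=0
8. P1: load  L0  bus=[BusRd,Flush]  L0: P0=I P1=S P2=S  mem[L0]=39
9. P1: store L1 := 45  bus=[BusRdX,Flush]  L1: P0=I P1=M P2=I  mem[L1]=8
10. P0: load  L1  bus=[BusRd,Flush]  L1: P0=S P1=S P2=I  mem[L1]=45
11. P0: store L1 := 62  bus=[BusUpgr]  L1: P0=M P1=I P2=I  mem[L1]=45
12. P0: store L1 := 89  bus=[-]  L1: P0=M P1=I P2=I  mem[L1]=45
13. P0: load  L2  bus=[-]  L2: P0=S P1=I P2=S  mem[L2]=16
14. P0: load  L1  bus=[-]  L1: P0=M P1=I P2=I  mem[L1]=45
15. P1: store L2 := 74  bus=[BusRdX]  L2: P0=I P1=M P2=I  mem[L2]=16
16. P1: store L1 := 91  bus=[BusRdX,Flush]  L1: P0=I P1=M P2=I  mem[L1]=89
17. P0: store L0 := 41  bus=[BusRdX]  L0: P0=M P1=I P2=I  mem[L0]=39
18. P2: store L2 := 54  bus=[BusRdX,Flush]  L2: P0=I P1=I P2=M  mem[L2]=74
19. P2: load  L1  bus=[BusRd,Flush]  L1: P0=I P1=S P2=S  mem[L1]=91
20. P0: load  L1  bus=[BusRd]  L1: P0=S P1=S P2=S  mem[L1]=91
21. P1: load  L1  bus=[-]  L1: P0=S P1=S P2=S  mem[L1]=91
22. P0: store L0 := 10  bus=[-]  L0: P0=M P1=I P2=I  mem[L0]=39
23. P1: load  L0  bus=[BusRd,Flush]  L0: P0=S P1=S P2=I  mem[L0]=10
24. P1: store L0 := 83  bus=[BusUpgr]  L0: P0=I P1=M P2=I  mem[L0]=10
25. P1: store L2 := 28  bus=[BusRdX,Flush]  L2: P0=I P1=M P2=I  mem[L2]=54
26. P2: store L2 := 48  bus=[BusRdX,Flush]  L2: P0=I P1=I P2=M  mem[L2]=28
27. P1: load  L1  bus=[-]  L1: P0=S P1=S P2=S  mem[L1]=91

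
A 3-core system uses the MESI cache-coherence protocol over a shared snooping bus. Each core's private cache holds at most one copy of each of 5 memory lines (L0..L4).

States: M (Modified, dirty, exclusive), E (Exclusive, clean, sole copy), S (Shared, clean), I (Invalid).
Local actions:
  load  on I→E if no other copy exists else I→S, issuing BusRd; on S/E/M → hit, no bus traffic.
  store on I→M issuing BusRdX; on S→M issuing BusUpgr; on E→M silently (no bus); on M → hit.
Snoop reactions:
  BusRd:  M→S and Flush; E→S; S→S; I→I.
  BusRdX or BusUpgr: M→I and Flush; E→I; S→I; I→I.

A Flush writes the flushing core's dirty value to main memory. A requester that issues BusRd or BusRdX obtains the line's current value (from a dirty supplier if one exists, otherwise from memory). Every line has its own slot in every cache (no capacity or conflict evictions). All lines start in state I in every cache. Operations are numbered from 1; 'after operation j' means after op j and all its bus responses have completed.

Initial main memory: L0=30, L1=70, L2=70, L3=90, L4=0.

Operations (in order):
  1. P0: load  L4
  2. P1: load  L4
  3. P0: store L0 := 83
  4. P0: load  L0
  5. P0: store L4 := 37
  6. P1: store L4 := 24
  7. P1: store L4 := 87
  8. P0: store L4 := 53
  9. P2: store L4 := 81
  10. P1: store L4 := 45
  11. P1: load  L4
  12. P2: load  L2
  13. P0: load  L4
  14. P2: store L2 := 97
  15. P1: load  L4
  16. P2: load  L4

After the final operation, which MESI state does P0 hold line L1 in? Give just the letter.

state = I

step 1: P0: load  L4  ⟶  EII  (L4)  txn=BusRd  M[L4]=0
step 2: P1: load  L4  ⟶  SSI  (L4)  txn=BusRd  M[L4]=0
step 3: P0: store L0 := 83  ⟶  MII  (L0)  txn=BusRdX  M[L0]=30
step 4: P0: load  L0  ⟶  MII  (L0)  txn=∅  M[L0]=30
step 5: P0: store L4 := 37  ⟶  MII  (L4)  txn=BusUpgr  M[L4]=0
step 6: P1: store L4 := 24  ⟶  IMI  (L4)  txn=BusRdX+Flush  M[L4]=37
step 7: P1: store L4 := 87  ⟶  IMI  (L4)  txn=∅  M[L4]=37
step 8: P0: store L4 := 53  ⟶  MII  (L4)  txn=BusRdX+Flush  M[L4]=87
step 9: P2: store L4 := 81  ⟶  IIM  (L4)  txn=BusRdX+Flush  M[L4]=53
step 10: P1: store L4 := 45  ⟶  IMI  (L4)  txn=BusRdX+Flush  M[L4]=81
step 11: P1: load  L4  ⟶  IMI  (L4)  txn=∅  M[L4]=81
step 12: P2: load  L2  ⟶  IIE  (L2)  txn=BusRd  M[L2]=70
step 13: P0: load  L4  ⟶  SSI  (L4)  txn=BusRd+Flush  M[L4]=45
step 14: P2: store L2 := 97  ⟶  IIM  (L2)  txn=∅  M[L2]=70
step 15: P1: load  L4  ⟶  SSI  (L4)  txn=∅  M[L4]=45
step 16: P2: load  L4  ⟶  SSS  (L4)  txn=BusRd  M[L4]=45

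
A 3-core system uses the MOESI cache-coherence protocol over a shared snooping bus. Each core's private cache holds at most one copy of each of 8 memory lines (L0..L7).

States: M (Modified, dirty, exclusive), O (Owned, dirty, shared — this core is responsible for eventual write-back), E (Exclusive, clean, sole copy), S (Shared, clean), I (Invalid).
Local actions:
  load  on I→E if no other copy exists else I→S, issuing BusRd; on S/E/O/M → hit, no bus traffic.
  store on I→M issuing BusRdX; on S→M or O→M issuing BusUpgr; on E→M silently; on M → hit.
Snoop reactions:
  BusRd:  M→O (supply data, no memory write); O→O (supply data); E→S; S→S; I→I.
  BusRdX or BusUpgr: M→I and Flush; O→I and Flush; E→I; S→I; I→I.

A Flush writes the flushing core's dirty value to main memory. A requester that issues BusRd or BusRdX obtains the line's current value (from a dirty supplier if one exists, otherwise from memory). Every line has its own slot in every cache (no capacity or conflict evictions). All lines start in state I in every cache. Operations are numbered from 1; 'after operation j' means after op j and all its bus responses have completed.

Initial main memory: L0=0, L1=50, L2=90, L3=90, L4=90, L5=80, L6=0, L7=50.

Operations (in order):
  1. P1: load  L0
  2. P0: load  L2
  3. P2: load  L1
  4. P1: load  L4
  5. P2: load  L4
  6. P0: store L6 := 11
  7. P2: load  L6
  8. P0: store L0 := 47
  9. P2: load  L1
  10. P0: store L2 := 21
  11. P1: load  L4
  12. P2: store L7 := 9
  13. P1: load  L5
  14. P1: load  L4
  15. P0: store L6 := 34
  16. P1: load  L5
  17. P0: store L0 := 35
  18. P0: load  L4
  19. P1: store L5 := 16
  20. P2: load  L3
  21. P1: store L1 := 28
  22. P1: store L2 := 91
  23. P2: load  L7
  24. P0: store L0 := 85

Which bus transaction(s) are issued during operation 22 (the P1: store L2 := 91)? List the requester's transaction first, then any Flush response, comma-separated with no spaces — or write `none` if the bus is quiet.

  op1 P1: load  L0 → I/E/I on L0; bus BusRd; mem=0
  op2 P0: load  L2 → E/I/I on L2; bus BusRd; mem=90
  op3 P2: load  L1 → I/I/E on L1; bus BusRd; mem=50
  op4 P1: load  L4 → I/E/I on L4; bus BusRd; mem=90
  op5 P2: load  L4 → I/S/S on L4; bus BusRd; mem=90
  op6 P0: store L6 := 11 → M/I/I on L6; bus BusRdX; mem=0
  op7 P2: load  L6 → O/I/S on L6; bus BusRd; mem=0
  op8 P0: store L0 := 47 → M/I/I on L0; bus BusRdX; mem=0
  op9 P2: load  L1 → I/I/E on L1; bus (none); mem=50
  op10 P0: store L2 := 21 → M/I/I on L2; bus (none); mem=90
  op11 P1: load  L4 → I/S/S on L4; bus (none); mem=90
  op12 P2: store L7 := 9 → I/I/M on L7; bus BusRdX; mem=50
  op13 P1: load  L5 → I/E/I on L5; bus BusRd; mem=80
  op14 P1: load  L4 → I/S/S on L4; bus (none); mem=90
  op15 P0: store L6 := 34 → M/I/I on L6; bus BusUpgr; mem=0
  op16 P1: load  L5 → I/E/I on L5; bus (none); mem=80
  op17 P0: store L0 := 35 → M/I/I on L0; bus (none); mem=0
  op18 P0: load  L4 → S/S/S on L4; bus BusRd; mem=90
  op19 P1: store L5 := 16 → I/M/I on L5; bus (none); mem=80
  op20 P2: load  L3 → I/I/E on L3; bus BusRd; mem=90
  op21 P1: store L1 := 28 → I/M/I on L1; bus BusRdX; mem=50
  op22 P1: store L2 := 91 → I/M/I on L2; bus BusRdX Flush; mem=21
  op23 P2: load  L7 → I/I/M on L7; bus (none); mem=50
  op24 P0: store L0 := 85 → M/I/I on L0; bus (none); mem=0

bus = BusRdX,Flush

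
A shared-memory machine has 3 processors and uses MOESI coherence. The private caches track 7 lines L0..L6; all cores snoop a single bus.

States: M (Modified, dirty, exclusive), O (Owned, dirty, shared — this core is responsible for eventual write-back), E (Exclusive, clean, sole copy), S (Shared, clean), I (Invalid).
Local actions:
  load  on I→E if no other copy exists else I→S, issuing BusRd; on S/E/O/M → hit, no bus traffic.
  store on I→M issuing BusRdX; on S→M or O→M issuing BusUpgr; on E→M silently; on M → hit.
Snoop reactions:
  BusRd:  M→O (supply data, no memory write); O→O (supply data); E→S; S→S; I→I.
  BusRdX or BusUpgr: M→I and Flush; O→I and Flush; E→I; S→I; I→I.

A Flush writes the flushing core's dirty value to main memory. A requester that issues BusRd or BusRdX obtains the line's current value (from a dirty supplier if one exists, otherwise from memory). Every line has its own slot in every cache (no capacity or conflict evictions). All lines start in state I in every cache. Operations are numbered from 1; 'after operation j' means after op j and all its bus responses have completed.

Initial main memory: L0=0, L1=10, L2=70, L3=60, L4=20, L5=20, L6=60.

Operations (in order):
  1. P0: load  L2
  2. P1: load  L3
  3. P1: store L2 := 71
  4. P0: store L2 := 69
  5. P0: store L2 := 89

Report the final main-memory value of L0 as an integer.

memory[L0] = 0

  op1 P0: load  L2 → E/I/I on L2; bus BusRd; mem=70
  op2 P1: load  L3 → I/E/I on L3; bus BusRd; mem=60
  op3 P1: store L2 := 71 → I/M/I on L2; bus BusRdX; mem=70
  op4 P0: store L2 := 69 → M/I/I on L2; bus BusRdX Flush; mem=71
  op5 P0: store L2 := 89 → M/I/I on L2; bus (none); mem=71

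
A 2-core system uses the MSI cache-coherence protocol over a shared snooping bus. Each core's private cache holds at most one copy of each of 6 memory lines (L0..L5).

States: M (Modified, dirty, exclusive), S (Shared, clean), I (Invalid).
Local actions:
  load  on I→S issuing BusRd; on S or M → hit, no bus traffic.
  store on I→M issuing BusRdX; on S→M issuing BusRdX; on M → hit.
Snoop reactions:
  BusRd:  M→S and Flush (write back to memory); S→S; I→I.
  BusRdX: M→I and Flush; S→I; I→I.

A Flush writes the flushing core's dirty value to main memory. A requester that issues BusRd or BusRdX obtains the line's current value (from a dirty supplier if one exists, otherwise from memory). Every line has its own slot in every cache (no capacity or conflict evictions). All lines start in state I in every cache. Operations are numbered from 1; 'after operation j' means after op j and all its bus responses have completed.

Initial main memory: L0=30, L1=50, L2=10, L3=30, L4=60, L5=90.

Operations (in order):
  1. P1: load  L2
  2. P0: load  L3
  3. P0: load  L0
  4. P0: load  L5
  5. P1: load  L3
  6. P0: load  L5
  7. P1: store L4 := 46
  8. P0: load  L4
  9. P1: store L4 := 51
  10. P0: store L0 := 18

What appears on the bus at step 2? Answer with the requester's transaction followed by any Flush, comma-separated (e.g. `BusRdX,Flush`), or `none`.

bus = BusRd

[1] P1: load  L2 | P0:I, P1:S(10) | bus: BusRd
[2] P0: load  L3 | P0:S(30), P1:I | bus: BusRd
[3] P0: load  L0 | P0:S(30), P1:I | bus: BusRd
[4] P0: load  L5 | P0:S(90), P1:I | bus: BusRd
[5] P1: load  L3 | P0:S(30), P1:S(30) | bus: BusRd
[6] P0: load  L5 | P0:S(90), P1:I | bus: none
[7] P1: store L4 := 46 | P0:I, P1:M(46) | bus: BusRdX
[8] P0: load  L4 | P0:S(46), P1:S(46) | bus: BusRd,Flush
[9] P1: store L4 := 51 | P0:I, P1:M(51) | bus: BusRdX
[10] P0: store L0 := 18 | P0:M(18), P1:I | bus: BusRdX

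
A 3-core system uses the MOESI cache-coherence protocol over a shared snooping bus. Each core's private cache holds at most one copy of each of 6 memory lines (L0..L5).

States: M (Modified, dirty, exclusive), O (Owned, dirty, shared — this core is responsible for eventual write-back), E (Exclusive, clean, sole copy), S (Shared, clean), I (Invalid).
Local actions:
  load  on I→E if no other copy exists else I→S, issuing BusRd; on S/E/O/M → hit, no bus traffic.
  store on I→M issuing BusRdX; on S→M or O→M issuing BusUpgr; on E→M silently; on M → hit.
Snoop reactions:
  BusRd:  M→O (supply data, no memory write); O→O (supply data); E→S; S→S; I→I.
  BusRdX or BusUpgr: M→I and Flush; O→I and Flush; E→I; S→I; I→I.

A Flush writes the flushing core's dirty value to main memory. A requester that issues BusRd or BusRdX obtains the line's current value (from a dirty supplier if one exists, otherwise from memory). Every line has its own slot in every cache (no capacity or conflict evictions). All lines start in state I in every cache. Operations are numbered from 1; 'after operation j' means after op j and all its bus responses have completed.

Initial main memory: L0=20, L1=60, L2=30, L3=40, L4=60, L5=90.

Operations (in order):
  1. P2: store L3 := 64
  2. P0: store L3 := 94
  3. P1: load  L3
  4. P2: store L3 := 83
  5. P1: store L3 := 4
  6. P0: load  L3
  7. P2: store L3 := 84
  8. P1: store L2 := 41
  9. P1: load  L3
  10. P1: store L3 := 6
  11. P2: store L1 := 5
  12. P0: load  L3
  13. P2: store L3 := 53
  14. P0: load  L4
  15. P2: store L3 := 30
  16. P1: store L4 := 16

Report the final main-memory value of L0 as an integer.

step 1: P2: store L3 := 64  ⟶  IIM  (L3)  txn=BusRdX  M[L3]=40
step 2: P0: store L3 := 94  ⟶  MII  (L3)  txn=BusRdX+Flush  M[L3]=64
step 3: P1: load  L3  ⟶  OSI  (L3)  txn=BusRd  M[L3]=64
step 4: P2: store L3 := 83  ⟶  IIM  (L3)  txn=BusRdX+Flush  M[L3]=94
step 5: P1: store L3 := 4  ⟶  IMI  (L3)  txn=BusRdX+Flush  M[L3]=83
step 6: P0: load  L3  ⟶  SOI  (L3)  txn=BusRd  M[L3]=83
step 7: P2: store L3 := 84  ⟶  IIM  (L3)  txn=BusRdX+Flush  M[L3]=4
step 8: P1: store L2 := 41  ⟶  IMI  (L2)  txn=BusRdX  M[L2]=30
step 9: P1: load  L3  ⟶  ISO  (L3)  txn=BusRd  M[L3]=4
step 10: P1: store L3 := 6  ⟶  IMI  (L3)  txn=BusUpgr+Flush  M[L3]=84
step 11: P2: store L1 := 5  ⟶  IIM  (L1)  txn=BusRdX  M[L1]=60
step 12: P0: load  L3  ⟶  SOI  (L3)  txn=BusRd  M[L3]=84
step 13: P2: store L3 := 53  ⟶  IIM  (L3)  txn=BusRdX+Flush  M[L3]=6
step 14: P0: load  L4  ⟶  EII  (L4)  txn=BusRd  M[L4]=60
step 15: P2: store L3 := 30  ⟶  IIM  (L3)  txn=∅  M[L3]=6
step 16: P1: store L4 := 16  ⟶  IMI  (L4)  txn=BusRdX  M[L4]=60

memory[L0] = 20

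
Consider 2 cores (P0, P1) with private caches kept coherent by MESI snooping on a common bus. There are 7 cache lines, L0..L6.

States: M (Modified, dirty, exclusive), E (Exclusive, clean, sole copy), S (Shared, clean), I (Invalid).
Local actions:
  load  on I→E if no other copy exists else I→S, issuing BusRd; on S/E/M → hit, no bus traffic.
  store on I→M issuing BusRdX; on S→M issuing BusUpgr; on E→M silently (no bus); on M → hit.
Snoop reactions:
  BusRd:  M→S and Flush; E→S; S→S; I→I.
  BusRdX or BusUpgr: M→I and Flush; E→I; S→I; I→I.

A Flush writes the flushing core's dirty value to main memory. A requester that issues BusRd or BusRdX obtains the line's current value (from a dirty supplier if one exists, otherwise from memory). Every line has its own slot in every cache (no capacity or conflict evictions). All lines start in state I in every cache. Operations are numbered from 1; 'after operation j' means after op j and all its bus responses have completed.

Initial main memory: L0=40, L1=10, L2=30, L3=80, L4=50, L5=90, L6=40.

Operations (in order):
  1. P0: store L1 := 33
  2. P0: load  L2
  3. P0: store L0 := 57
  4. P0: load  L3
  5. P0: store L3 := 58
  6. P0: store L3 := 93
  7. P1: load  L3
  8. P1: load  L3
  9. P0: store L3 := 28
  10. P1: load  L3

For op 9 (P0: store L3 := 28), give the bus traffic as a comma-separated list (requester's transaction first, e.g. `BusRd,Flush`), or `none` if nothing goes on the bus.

step 1: P0: store L1 := 33  ⟶  MI  (L1)  txn=BusRdX  M[L1]=10
step 2: P0: load  L2  ⟶  EI  (L2)  txn=BusRd  M[L2]=30
step 3: P0: store L0 := 57  ⟶  MI  (L0)  txn=BusRdX  M[L0]=40
step 4: P0: load  L3  ⟶  EI  (L3)  txn=BusRd  M[L3]=80
step 5: P0: store L3 := 58  ⟶  MI  (L3)  txn=∅  M[L3]=80
step 6: P0: store L3 := 93  ⟶  MI  (L3)  txn=∅  M[L3]=80
step 7: P1: load  L3  ⟶  SS  (L3)  txn=BusRd+Flush  M[L3]=93
step 8: P1: load  L3  ⟶  SS  (L3)  txn=∅  M[L3]=93
step 9: P0: store L3 := 28  ⟶  MI  (L3)  txn=BusUpgr  M[L3]=93
step 10: P1: load  L3  ⟶  SS  (L3)  txn=BusRd+Flush  M[L3]=28

bus = BusUpgr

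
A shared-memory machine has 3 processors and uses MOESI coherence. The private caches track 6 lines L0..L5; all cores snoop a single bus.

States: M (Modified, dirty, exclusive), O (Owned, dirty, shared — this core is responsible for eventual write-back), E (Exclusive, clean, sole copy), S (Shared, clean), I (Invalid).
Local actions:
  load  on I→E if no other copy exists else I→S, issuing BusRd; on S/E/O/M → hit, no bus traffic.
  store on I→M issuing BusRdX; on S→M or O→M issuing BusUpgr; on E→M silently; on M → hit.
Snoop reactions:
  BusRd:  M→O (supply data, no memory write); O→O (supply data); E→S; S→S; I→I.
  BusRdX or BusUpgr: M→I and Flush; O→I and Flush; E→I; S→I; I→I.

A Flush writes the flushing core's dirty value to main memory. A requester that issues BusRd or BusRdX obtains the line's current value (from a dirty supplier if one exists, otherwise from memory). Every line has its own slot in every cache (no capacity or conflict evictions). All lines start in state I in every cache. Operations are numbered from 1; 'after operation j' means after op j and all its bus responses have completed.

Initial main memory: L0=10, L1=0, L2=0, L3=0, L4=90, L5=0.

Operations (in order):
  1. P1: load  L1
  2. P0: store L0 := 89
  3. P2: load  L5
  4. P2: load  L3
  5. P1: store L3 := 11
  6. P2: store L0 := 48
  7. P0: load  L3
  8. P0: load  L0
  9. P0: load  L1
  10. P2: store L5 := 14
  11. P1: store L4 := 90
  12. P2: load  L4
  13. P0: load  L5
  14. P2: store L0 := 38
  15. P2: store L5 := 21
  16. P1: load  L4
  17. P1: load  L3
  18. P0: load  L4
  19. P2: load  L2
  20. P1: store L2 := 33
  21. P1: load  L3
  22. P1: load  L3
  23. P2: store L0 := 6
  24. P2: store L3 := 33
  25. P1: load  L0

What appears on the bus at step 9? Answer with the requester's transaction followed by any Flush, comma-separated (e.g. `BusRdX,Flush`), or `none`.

[1] P1: load  L1 | P0:I, P1:E(0), P2:I | bus: BusRd
[2] P0: store L0 := 89 | P0:M(89), P1:I, P2:I | bus: BusRdX
[3] P2: load  L5 | P0:I, P1:I, P2:E(0) | bus: BusRd
[4] P2: load  L3 | P0:I, P1:I, P2:E(0) | bus: BusRd
[5] P1: store L3 := 11 | P0:I, P1:M(11), P2:I | bus: BusRdX
[6] P2: store L0 := 48 | P0:I, P1:I, P2:M(48) | bus: BusRdX,Flush
[7] P0: load  L3 | P0:S(11), P1:O(11), P2:I | bus: BusRd
[8] P0: load  L0 | P0:S(48), P1:I, P2:O(48) | bus: BusRd
[9] P0: load  L1 | P0:S(0), P1:S(0), P2:I | bus: BusRd
[10] P2: store L5 := 14 | P0:I, P1:I, P2:M(14) | bus: none
[11] P1: store L4 := 90 | P0:I, P1:M(90), P2:I | bus: BusRdX
[12] P2: load  L4 | P0:I, P1:O(90), P2:S(90) | bus: BusRd
[13] P0: load  L5 | P0:S(14), P1:I, P2:O(14) | bus: BusRd
[14] P2: store L0 := 38 | P0:I, P1:I, P2:M(38) | bus: BusUpgr
[15] P2: store L5 := 21 | P0:I, P1:I, P2:M(21) | bus: BusUpgr
[16] P1: load  L4 | P0:I, P1:O(90), P2:S(90) | bus: none
[17] P1: load  L3 | P0:S(11), P1:O(11), P2:I | bus: none
[18] P0: load  L4 | P0:S(90), P1:O(90), P2:S(90) | bus: BusRd
[19] P2: load  L2 | P0:I, P1:I, P2:E(0) | bus: BusRd
[20] P1: store L2 := 33 | P0:I, P1:M(33), P2:I | bus: BusRdX
[21] P1: load  L3 | P0:S(11), P1:O(11), P2:I | bus: none
[22] P1: load  L3 | P0:S(11), P1:O(11), P2:I | bus: none
[23] P2: store L0 := 6 | P0:I, P1:I, P2:M(6) | bus: none
[24] P2: store L3 := 33 | P0:I, P1:I, P2:M(33) | bus: BusRdX,Flush
[25] P1: load  L0 | P0:I, P1:S(6), P2:O(6) | bus: BusRd

bus = BusRd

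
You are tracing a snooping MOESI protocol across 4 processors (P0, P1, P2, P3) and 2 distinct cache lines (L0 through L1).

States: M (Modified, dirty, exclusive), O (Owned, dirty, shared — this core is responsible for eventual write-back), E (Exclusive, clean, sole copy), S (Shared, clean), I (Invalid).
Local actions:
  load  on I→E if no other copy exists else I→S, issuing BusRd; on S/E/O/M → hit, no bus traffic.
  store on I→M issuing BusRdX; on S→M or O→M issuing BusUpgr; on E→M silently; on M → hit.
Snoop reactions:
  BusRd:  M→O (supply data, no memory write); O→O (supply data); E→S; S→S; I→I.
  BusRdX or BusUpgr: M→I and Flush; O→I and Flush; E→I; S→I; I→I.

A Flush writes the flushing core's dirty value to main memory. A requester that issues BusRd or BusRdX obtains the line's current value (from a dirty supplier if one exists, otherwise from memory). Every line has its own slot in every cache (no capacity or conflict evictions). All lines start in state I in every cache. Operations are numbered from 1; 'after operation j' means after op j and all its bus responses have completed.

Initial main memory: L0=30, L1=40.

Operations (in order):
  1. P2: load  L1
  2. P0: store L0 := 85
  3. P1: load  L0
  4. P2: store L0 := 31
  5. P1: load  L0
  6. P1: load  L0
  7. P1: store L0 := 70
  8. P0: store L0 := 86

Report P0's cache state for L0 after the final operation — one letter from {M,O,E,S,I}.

[1] P2: load  L1 | P0:I, P1:I, P2:E(40), P3:I | bus: BusRd
[2] P0: store L0 := 85 | P0:M(85), P1:I, P2:I, P3:I | bus: BusRdX
[3] P1: load  L0 | P0:O(85), P1:S(85), P2:I, P3:I | bus: BusRd
[4] P2: store L0 := 31 | P0:I, P1:I, P2:M(31), P3:I | bus: BusRdX,Flush
[5] P1: load  L0 | P0:I, P1:S(31), P2:O(31), P3:I | bus: BusRd
[6] P1: load  L0 | P0:I, P1:S(31), P2:O(31), P3:I | bus: none
[7] P1: store L0 := 70 | P0:I, P1:M(70), P2:I, P3:I | bus: BusUpgr,Flush
[8] P0: store L0 := 86 | P0:M(86), P1:I, P2:I, P3:I | bus: BusRdX,Flush

state = M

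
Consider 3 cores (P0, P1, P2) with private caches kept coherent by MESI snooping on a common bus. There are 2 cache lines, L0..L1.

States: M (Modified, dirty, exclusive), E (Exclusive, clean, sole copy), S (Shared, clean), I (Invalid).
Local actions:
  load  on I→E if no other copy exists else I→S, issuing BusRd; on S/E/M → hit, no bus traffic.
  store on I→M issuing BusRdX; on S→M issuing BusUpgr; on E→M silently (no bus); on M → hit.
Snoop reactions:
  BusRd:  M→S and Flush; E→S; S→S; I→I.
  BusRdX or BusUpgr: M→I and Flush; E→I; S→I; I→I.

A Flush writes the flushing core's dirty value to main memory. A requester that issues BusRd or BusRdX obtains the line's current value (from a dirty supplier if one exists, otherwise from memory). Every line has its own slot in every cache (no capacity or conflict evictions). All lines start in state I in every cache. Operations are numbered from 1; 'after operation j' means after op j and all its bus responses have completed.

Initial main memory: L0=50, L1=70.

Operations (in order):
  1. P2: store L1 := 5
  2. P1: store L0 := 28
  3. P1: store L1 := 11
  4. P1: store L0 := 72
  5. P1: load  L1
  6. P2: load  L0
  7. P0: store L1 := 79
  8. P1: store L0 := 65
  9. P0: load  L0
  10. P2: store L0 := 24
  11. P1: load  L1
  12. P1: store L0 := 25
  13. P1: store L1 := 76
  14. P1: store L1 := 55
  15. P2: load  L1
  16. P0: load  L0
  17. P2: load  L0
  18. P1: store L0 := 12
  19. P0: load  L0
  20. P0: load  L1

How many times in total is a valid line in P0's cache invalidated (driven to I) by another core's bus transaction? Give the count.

invalidations = 3

step 1: P2: store L1 := 5  ⟶  IIM  (L1)  txn=BusRdX  M[L1]=70
step 2: P1: store L0 := 28  ⟶  IMI  (L0)  txn=BusRdX  M[L0]=50
step 3: P1: store L1 := 11  ⟶  IMI  (L1)  txn=BusRdX+Flush  M[L1]=5
step 4: P1: store L0 := 72  ⟶  IMI  (L0)  txn=∅  M[L0]=50
step 5: P1: load  L1  ⟶  IMI  (L1)  txn=∅  M[L1]=5
step 6: P2: load  L0  ⟶  ISS  (L0)  txn=BusRd+Flush  M[L0]=72
step 7: P0: store L1 := 79  ⟶  MII  (L1)  txn=BusRdX+Flush  M[L1]=11
step 8: P1: store L0 := 65  ⟶  IMI  (L0)  txn=BusUpgr  M[L0]=72
step 9: P0: load  L0  ⟶  SSI  (L0)  txn=BusRd+Flush  M[L0]=65
step 10: P2: store L0 := 24  ⟶  IIM  (L0)  txn=BusRdX  M[L0]=65
step 11: P1: load  L1  ⟶  SSI  (L1)  txn=BusRd+Flush  M[L1]=79
step 12: P1: store L0 := 25  ⟶  IMI  (L0)  txn=BusRdX+Flush  M[L0]=24
step 13: P1: store L1 := 76  ⟶  IMI  (L1)  txn=BusUpgr  M[L1]=79
step 14: P1: store L1 := 55  ⟶  IMI  (L1)  txn=∅  M[L1]=79
step 15: P2: load  L1  ⟶  ISS  (L1)  txn=BusRd+Flush  M[L1]=55
step 16: P0: load  L0  ⟶  SSI  (L0)  txn=BusRd+Flush  M[L0]=25
step 17: P2: load  L0  ⟶  SSS  (L0)  txn=BusRd  M[L0]=25
step 18: P1: store L0 := 12  ⟶  IMI  (L0)  txn=BusUpgr  M[L0]=25
step 19: P0: load  L0  ⟶  SSI  (L0)  txn=BusRd+Flush  M[L0]=12
step 20: P0: load  L1  ⟶  SSS  (L1)  txn=BusRd  M[L1]=55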